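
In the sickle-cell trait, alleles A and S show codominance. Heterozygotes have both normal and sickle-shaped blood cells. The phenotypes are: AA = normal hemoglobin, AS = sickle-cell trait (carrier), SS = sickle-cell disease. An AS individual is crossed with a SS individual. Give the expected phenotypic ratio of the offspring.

Punnett square for AS × SS:
Offspring genotypes: 2 AS, 2 SS
Phenotype counts: 2 sickle-cell trait (carrier), 2 sickle-cell disease
Ratio: 1 sickle-cell trait (carrier) : 1 sickle-cell disease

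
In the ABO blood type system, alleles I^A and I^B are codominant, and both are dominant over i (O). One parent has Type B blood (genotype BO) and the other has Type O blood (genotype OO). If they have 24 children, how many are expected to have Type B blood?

Cross: BO × OO
Possible offspring genotypes: 2 BO, 2 OO
Blood type counts: 2 Type B, 2 Type O
Probability of Type B: 2/4 = 1/2
Expected count = 1/2 × 24 = 12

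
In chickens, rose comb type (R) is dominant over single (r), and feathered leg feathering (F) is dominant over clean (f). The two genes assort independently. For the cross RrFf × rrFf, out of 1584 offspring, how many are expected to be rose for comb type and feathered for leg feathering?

Dihybrid cross RrFf × rrFf — consider each gene separately:
comb type: Rr × rr → 2 Rr, 2 rr → 2 R_ : 2 rr (out of 4)
leg feathering: Ff × Ff → 1 FF, 2 Ff, 1 ff → 3 F_ : 1 ff (out of 4)
Looking for: rose (R_) and feathered (F_)
P(rose) = 2/4, P(feathered) = 3/4
P(both) = 2/4 × 3/4 = 6/16 = 3/8
Expected count = 3/8 × 1584 = 594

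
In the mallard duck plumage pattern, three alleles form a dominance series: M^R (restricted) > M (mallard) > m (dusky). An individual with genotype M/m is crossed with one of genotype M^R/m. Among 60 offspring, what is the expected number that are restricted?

Cross: M/m × M^R/m
Allele dominance: M^R > M > m
Offspring genotypes: 1 M^R/M, 1 M/m, 1 M^R/m, 1 m/m
Phenotype counts: 2 restricted, 1 mallard, 1 dusky
restricted: 2 out of 4 → fraction 1/2
Expected count = 1/2 × 60 = 30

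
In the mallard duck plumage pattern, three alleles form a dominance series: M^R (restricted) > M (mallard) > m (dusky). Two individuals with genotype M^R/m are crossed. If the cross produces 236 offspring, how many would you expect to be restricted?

Cross: M^R/m × M^R/m
Allele dominance: M^R > M > m
Offspring genotypes: 1 M^R/M^R, 2 M^R/m, 1 m/m
Phenotype counts: 3 restricted, 1 dusky
restricted: 3 out of 4 → fraction 3/4
Expected count = 3/4 × 236 = 177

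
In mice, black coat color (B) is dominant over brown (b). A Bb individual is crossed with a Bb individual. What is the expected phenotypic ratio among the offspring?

Punnett square for Bb × Bb:
Offspring genotypes: 1 BB, 2 Bb, 1 bb
black: 3, brown: 1
Ratio: 3:1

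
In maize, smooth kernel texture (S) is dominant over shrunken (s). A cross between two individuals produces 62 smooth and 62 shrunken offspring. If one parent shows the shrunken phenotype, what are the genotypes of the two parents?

Observed offspring: 62 smooth, 62 shrunken
The observed ratio simplifies to 1:1. One parent shows shrunken, so its genotype must be ss. A 1:1 offspring split requires the other parent to be heterozygous (Ss).
Parent genotypes: ss × Ss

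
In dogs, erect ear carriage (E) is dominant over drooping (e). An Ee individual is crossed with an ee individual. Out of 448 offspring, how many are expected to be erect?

Punnett square for Ee × ee:
Offspring genotypes: 2 Ee, 2 ee
erect: 2, drooping: 2
erect: 2 out of 4 → fraction 1/2
Expected count = 1/2 × 448 = 224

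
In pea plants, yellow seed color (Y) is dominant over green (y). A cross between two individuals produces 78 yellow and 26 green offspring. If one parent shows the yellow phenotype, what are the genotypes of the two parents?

Observed offspring: 78 yellow, 26 green
The observed ratio simplifies to 3:1. Green (yy) offspring appear, so each parent must contribute one y allele. The parent stated to show yellow carries Y, so it is Yy. The other parent is then either Yy or yy: Yy × yy would give a 1:1 split, whereas Yy × Yy gives 3:1 — matching the data. So both parents are heterozygous (Yy × Yy).
Parent genotypes: Yy × Yy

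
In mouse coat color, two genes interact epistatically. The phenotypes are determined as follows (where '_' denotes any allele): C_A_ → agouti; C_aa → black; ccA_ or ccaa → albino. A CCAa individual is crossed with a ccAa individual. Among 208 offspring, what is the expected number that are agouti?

Cross: CCAa × ccAa — consider each gene separately:
C gene: CC × cc → 4 Cc → 4 C_ (out of 4)
A gene: Aa × Aa → 1 AA, 2 Aa, 1 aa → 3 A_ : 1 aa (out of 4)
Genotype classes (out of 4 × 4 = 16): C_A_ = 4×3 = 12; C_aa = 4×1 = 4
Apply the phenotype rules: C_A_ (12) → agouti; C_aa (4) → black
Phenotype counts (out of 16): 12 agouti, 4 black
agouti: 12 out of 16 → fraction 3/4
Expected count = 3/4 × 208 = 156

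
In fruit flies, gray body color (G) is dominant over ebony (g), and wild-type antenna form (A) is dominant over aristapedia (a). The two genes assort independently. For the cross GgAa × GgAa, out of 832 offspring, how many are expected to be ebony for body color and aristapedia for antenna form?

Dihybrid cross GgAa × GgAa — consider each gene separately:
body color: Gg × Gg → 1 GG, 2 Gg, 1 gg → 3 G_ : 1 gg (out of 4)
antenna form: Aa × Aa → 1 AA, 2 Aa, 1 aa → 3 A_ : 1 aa (out of 4)
Looking for: ebony (gg) and aristapedia (aa)
P(ebony) = 1/4, P(aristapedia) = 1/4
P(both) = 1/4 × 1/4 = 1/16
Expected count = 1/16 × 832 = 52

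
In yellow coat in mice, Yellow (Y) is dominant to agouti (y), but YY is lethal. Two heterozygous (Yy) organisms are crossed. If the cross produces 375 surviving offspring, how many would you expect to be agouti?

Cross: Yy × Yy
Punnett square offspring (before lethality): 1 YY, 2 Yy, 1 yy
The YY genotype is lethal (embryos die); surviving offspring: 2 Yy, 1 yy
agouti: 1 out of 3 → fraction 1/3
Expected count = 1/3 × 375 = 125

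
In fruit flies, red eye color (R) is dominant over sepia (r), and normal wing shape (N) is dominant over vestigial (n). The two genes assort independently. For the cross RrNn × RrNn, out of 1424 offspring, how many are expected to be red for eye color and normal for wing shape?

Dihybrid cross RrNn × RrNn — consider each gene separately:
eye color: Rr × Rr → 1 RR, 2 Rr, 1 rr → 3 R_ : 1 rr (out of 4)
wing shape: Nn × Nn → 1 NN, 2 Nn, 1 nn → 3 N_ : 1 nn (out of 4)
Looking for: red (R_) and normal (N_)
P(red) = 3/4, P(normal) = 3/4
P(both) = 3/4 × 3/4 = 9/16
Expected count = 9/16 × 1424 = 801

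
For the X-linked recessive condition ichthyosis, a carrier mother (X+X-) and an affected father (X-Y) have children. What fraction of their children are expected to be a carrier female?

Cross: X+X- × X-Y
Offspring: 1 X+X-, 1 X+Y, 1 X-X-, 1 X-Y
Probability of a carrier female: 1/4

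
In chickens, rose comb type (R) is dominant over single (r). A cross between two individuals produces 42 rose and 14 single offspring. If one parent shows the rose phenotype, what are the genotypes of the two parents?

Observed offspring: 42 rose, 14 single
The observed ratio simplifies to 3:1. Single (rr) offspring appear, so each parent must contribute one r allele. The parent stated to show rose carries R, so it is Rr. The other parent is then either Rr or rr: Rr × rr would give a 1:1 split, whereas Rr × Rr gives 3:1 — matching the data. So both parents are heterozygous (Rr × Rr).
Parent genotypes: Rr × Rr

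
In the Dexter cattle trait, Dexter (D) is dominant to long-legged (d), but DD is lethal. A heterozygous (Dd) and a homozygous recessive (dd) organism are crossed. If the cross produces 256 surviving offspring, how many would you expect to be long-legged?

Cross: Dd × dd
Punnett square offspring (before lethality): 2 Dd, 2 dd
No DD offspring are produced in this cross.
long-legged: 2 out of 4 → fraction 1/2
Expected count = 1/2 × 256 = 128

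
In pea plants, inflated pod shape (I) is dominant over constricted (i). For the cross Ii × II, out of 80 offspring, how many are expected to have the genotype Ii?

Punnett square for Ii × II:
Offspring genotypes: 2 II, 2 Ii
Total offspring: 4
Count with target: 2
Probability: 2/4 = 1/2
Expected count = 1/2 × 80 = 40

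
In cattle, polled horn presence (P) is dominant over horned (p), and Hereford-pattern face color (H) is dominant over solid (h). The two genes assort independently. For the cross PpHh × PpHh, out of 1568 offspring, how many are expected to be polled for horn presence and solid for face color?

Dihybrid cross PpHh × PpHh — consider each gene separately:
horn presence: Pp × Pp → 1 PP, 2 Pp, 1 pp → 3 P_ : 1 pp (out of 4)
face color: Hh × Hh → 1 HH, 2 Hh, 1 hh → 3 H_ : 1 hh (out of 4)
Looking for: polled (P_) and solid (hh)
P(polled) = 3/4, P(solid) = 1/4
P(both) = 3/4 × 1/4 = 3/16
Expected count = 3/16 × 1568 = 294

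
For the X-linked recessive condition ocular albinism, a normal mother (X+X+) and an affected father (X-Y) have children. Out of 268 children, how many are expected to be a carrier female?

Cross: X+X+ × X-Y
Offspring: 2 X+X-, 2 X+Y
Probability of a carrier female: 2/4 = 1/2
Expected count = 1/2 × 268 = 134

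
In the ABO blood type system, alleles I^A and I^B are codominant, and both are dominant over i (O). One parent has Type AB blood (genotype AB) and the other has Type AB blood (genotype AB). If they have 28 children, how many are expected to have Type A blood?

Cross: AB × AB
Possible offspring genotypes: 1 AA, 2 AB, 1 BB
Blood type counts: 1 Type A, 2 Type AB, 1 Type B
Probability of Type A: 1/4
Expected count = 1/4 × 28 = 7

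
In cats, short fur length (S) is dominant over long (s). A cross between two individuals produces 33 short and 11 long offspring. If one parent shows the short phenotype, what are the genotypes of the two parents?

Observed offspring: 33 short, 11 long
The observed ratio simplifies to 3:1. Long (ss) offspring appear, so each parent must contribute one s allele. The parent stated to show short carries S, so it is Ss. The other parent is then either Ss or ss: Ss × ss would give a 1:1 split, whereas Ss × Ss gives 3:1 — matching the data. So both parents are heterozygous (Ss × Ss).
Parent genotypes: Ss × Ss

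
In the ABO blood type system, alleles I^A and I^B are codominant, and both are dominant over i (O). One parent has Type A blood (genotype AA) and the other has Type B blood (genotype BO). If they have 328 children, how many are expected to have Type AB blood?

Cross: AA × BO
Possible offspring genotypes: 2 AB, 2 AO
Blood type counts: 2 Type AB, 2 Type A
Probability of Type AB: 2/4 = 1/2
Expected count = 1/2 × 328 = 164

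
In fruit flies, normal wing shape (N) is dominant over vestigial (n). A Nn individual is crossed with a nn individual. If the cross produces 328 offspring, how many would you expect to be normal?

Punnett square for Nn × nn:
Offspring genotypes: 2 Nn, 2 nn
normal: 2, vestigial: 2
normal: 2 out of 4 → fraction 1/2
Expected count = 1/2 × 328 = 164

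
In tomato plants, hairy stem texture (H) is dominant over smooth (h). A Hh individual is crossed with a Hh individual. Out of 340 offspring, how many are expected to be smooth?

Punnett square for Hh × Hh:
Offspring genotypes: 1 HH, 2 Hh, 1 hh
hairy: 3, smooth: 1
smooth: 1 out of 4 → fraction 1/4
Expected count = 1/4 × 340 = 85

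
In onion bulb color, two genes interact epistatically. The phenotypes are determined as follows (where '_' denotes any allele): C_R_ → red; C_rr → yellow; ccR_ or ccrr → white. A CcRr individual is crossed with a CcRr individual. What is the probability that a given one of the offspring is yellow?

Cross: CcRr × CcRr — consider each gene separately:
C gene: Cc × Cc → 1 CC, 2 Cc, 1 cc → 3 C_ : 1 cc (out of 4)
R gene: Rr × Rr → 1 RR, 2 Rr, 1 rr → 3 R_ : 1 rr (out of 4)
Genotype classes (out of 4 × 4 = 16): C_R_ = 3×3 = 9; C_rr = 3×1 = 3; ccR_ = 1×3 = 3; ccrr = 1×1 = 1
Apply the phenotype rules: C_R_ (9) → red; C_rr (3) → yellow; ccR_ (3) + ccrr (1) → white
Phenotype counts (out of 16): 9 red, 3 yellow, 4 white
yellow: 3 out of 16
Probability: 3/16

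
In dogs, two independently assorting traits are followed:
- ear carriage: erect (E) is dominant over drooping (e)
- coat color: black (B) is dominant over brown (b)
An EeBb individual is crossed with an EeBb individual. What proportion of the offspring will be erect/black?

Dihybrid cross EeBb × EeBb — consider each gene separately:
ear carriage: Ee × Ee → 1 EE, 2 Ee, 1 ee → 3 E_ : 1 ee (out of 4)
coat color: Bb × Bb → 1 BB, 2 Bb, 1 bb → 3 B_ : 1 bb (out of 4)
Combine (counts out of 4 × 4 = 16): erect/black (E_B_) = 3×3 = 9; erect/brown (E_bb) = 3×1 = 3; drooping/black (eeB_) = 1×3 = 3; drooping/brown (eebb) = 1×1 = 1
Phenotype counts (out of 16): 9 erect/black, 3 erect/brown, 3 drooping/black, 1 drooping/brown
erect/black: 9 out of 16
Probability: 9/16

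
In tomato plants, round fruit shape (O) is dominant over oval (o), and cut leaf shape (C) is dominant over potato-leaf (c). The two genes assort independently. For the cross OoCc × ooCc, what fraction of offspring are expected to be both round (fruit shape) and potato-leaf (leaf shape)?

Dihybrid cross OoCc × ooCc — consider each gene separately:
fruit shape: Oo × oo → 2 Oo, 2 oo → 2 O_ : 2 oo (out of 4)
leaf shape: Cc × Cc → 1 CC, 2 Cc, 1 cc → 3 C_ : 1 cc (out of 4)
Looking for: round (O_) and potato-leaf (cc)
P(round) = 2/4, P(potato-leaf) = 1/4
P(both) = 2/4 × 1/4 = 2/16 = 1/8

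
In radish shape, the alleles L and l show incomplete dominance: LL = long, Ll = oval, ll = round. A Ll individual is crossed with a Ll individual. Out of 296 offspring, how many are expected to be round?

Punnett square for Ll × Ll:
Offspring genotypes: 1 LL, 2 Ll, 1 ll
Phenotype counts: 1 long, 2 oval, 1 round
round: 1 out of 4 → fraction 1/4
Expected count = 1/4 × 296 = 74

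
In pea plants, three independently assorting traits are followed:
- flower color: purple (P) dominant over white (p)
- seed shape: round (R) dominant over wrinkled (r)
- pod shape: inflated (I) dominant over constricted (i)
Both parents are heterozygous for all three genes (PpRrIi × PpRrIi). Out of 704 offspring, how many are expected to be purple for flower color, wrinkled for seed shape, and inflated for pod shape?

Trihybrid cross: PpRrIi × PpRrIi
Each trait segregates independently with a 3:1 phenotypic ratio, so each gene contributes 3/4 (dominant) or 1/4 (recessive).
Target: purple (flower color), wrinkled (seed shape), inflated (pod shape)
Probability = product of independent per-trait probabilities
= 3/4 × 1/4 × 3/4 = 9/64
Expected count = 9/64 × 704 = 99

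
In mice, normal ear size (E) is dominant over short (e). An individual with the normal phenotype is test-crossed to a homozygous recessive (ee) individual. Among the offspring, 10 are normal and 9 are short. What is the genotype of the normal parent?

Test cross: ? × ee
Offspring: 10 normal, 9 short — approximately 1:1.
A 1:1 ratio in a test cross indicates the unknown parent is heterozygous (Ee).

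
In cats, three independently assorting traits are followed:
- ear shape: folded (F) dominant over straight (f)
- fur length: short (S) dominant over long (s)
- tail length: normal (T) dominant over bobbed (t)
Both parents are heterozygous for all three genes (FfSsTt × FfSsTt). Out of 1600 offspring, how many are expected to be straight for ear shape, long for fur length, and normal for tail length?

Trihybrid cross: FfSsTt × FfSsTt
Each trait segregates independently with a 3:1 phenotypic ratio, so each gene contributes 3/4 (dominant) or 1/4 (recessive).
Target: straight (ear shape), long (fur length), normal (tail length)
Probability = product of independent per-trait probabilities
= 1/4 × 1/4 × 3/4 = 3/64
Expected count = 3/64 × 1600 = 75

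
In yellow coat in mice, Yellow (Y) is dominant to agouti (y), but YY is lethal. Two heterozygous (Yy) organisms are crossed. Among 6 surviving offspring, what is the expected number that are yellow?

Cross: Yy × Yy
Punnett square offspring (before lethality): 1 YY, 2 Yy, 1 yy
The YY genotype is lethal (embryos die); surviving offspring: 2 Yy, 1 yy
yellow: 2 out of 3 → fraction 2/3
Expected count = 2/3 × 6 = 4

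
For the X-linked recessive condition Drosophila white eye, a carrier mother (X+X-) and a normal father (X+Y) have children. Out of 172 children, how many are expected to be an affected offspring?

Cross: X+X- × X+Y
Offspring: 1 X+X+, 1 X+Y, 1 X+X-, 1 X-Y
Probability of an affected offspring: 1/4
Expected count = 1/4 × 172 = 43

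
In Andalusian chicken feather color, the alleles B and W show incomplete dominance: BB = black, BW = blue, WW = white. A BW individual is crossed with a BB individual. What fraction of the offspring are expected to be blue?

Punnett square for BW × BB:
Offspring genotypes: 2 BB, 2 BW
Phenotype counts: 2 black, 2 blue
blue: 2 out of 4
Probability: 2/4 = 1/2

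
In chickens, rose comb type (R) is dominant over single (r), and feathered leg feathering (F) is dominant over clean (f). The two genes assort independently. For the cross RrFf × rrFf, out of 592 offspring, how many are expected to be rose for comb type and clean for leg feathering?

Dihybrid cross RrFf × rrFf — consider each gene separately:
comb type: Rr × rr → 2 Rr, 2 rr → 2 R_ : 2 rr (out of 4)
leg feathering: Ff × Ff → 1 FF, 2 Ff, 1 ff → 3 F_ : 1 ff (out of 4)
Looking for: rose (R_) and clean (ff)
P(rose) = 2/4, P(clean) = 1/4
P(both) = 2/4 × 1/4 = 2/16 = 1/8
Expected count = 1/8 × 592 = 74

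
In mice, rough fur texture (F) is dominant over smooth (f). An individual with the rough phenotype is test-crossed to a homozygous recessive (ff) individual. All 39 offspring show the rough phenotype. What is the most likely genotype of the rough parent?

Test cross: ? × ff
All offspring are rough.
If the unknown parent were heterozygous (Ff), about half of 39 offspring would be smooth; none are. The unknown parent is most likely homozygous dominant (FF).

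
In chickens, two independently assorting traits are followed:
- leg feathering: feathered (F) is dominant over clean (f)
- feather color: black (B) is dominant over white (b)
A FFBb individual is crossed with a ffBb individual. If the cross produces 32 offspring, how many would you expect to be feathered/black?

Dihybrid cross FFBb × ffBb — consider each gene separately:
leg feathering: FF × ff → 4 Ff → 4 F_ (out of 4)
feather color: Bb × Bb → 1 BB, 2 Bb, 1 bb → 3 B_ : 1 bb (out of 4)
Combine (counts out of 4 × 4 = 16): feathered/black (F_B_) = 4×3 = 12; feathered/white (F_bb) = 4×1 = 4
Phenotype counts (out of 16): 12 feathered/black, 4 feathered/white
feathered/black: 12 out of 16 → fraction 3/4
Expected count = 3/4 × 32 = 24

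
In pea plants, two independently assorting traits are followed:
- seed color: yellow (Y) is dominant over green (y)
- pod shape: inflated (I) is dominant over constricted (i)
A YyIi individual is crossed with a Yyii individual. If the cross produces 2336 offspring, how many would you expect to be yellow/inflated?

Dihybrid cross YyIi × Yyii — consider each gene separately:
seed color: Yy × Yy → 1 YY, 2 Yy, 1 yy → 3 Y_ : 1 yy (out of 4)
pod shape: Ii × ii → 2 Ii, 2 ii → 2 I_ : 2 ii (out of 4)
Combine (counts out of 4 × 4 = 16): yellow/inflated (Y_I_) = 3×2 = 6; yellow/constricted (Y_ii) = 3×2 = 6; green/inflated (yyI_) = 1×2 = 2; green/constricted (yyii) = 1×2 = 2
Phenotype counts (out of 16): 6 yellow/inflated, 6 yellow/constricted, 2 green/inflated, 2 green/constricted
yellow/inflated: 6 out of 16 → fraction 3/8
Expected count = 3/8 × 2336 = 876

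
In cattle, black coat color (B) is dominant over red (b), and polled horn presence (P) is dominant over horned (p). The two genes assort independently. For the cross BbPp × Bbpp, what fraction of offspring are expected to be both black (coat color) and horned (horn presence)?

Dihybrid cross BbPp × Bbpp — consider each gene separately:
coat color: Bb × Bb → 1 BB, 2 Bb, 1 bb → 3 B_ : 1 bb (out of 4)
horn presence: Pp × pp → 2 Pp, 2 pp → 2 P_ : 2 pp (out of 4)
Looking for: black (B_) and horned (pp)
P(black) = 3/4, P(horned) = 2/4
P(both) = 3/4 × 2/4 = 6/16 = 3/8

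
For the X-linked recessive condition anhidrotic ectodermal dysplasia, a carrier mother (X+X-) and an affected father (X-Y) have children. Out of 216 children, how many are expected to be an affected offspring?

Cross: X+X- × X-Y
Offspring: 1 X+X-, 1 X+Y, 1 X-X-, 1 X-Y
Probability of an affected offspring: 2/4 = 1/2
Expected count = 1/2 × 216 = 108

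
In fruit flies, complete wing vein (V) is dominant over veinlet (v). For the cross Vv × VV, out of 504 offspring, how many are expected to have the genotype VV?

Punnett square for Vv × VV:
Offspring genotypes: 2 VV, 2 Vv
Total offspring: 4
Count with target: 2
Probability: 2/4 = 1/2
Expected count = 1/2 × 504 = 252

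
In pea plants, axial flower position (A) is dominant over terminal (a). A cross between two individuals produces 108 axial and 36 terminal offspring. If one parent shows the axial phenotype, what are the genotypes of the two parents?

Observed offspring: 108 axial, 36 terminal
The observed ratio simplifies to 3:1. Terminal (aa) offspring appear, so each parent must contribute one a allele. The parent stated to show axial carries A, so it is Aa. The other parent is then either Aa or aa: Aa × aa would give a 1:1 split, whereas Aa × Aa gives 3:1 — matching the data. So both parents are heterozygous (Aa × Aa).
Parent genotypes: Aa × Aa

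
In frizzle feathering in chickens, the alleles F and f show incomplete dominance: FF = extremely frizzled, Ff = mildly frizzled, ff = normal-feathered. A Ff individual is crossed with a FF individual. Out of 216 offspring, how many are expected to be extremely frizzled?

Punnett square for Ff × FF:
Offspring genotypes: 2 FF, 2 Ff
Phenotype counts: 2 extremely frizzled, 2 mildly frizzled
extremely frizzled: 2 out of 4 → fraction 1/2
Expected count = 1/2 × 216 = 108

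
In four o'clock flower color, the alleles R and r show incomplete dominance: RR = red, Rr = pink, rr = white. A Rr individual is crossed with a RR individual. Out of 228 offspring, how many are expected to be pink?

Punnett square for Rr × RR:
Offspring genotypes: 2 RR, 2 Rr
Phenotype counts: 2 red, 2 pink
pink: 2 out of 4 → fraction 1/2
Expected count = 1/2 × 228 = 114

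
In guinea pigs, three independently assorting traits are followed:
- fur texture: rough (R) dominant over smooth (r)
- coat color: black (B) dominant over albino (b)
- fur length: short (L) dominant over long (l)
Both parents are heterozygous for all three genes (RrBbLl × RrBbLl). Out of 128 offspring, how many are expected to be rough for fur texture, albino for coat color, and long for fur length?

Trihybrid cross: RrBbLl × RrBbLl
Each trait segregates independently with a 3:1 phenotypic ratio, so each gene contributes 3/4 (dominant) or 1/4 (recessive).
Target: rough (fur texture), albino (coat color), long (fur length)
Probability = product of independent per-trait probabilities
= 3/4 × 1/4 × 1/4 = 3/64
Expected count = 3/64 × 128 = 6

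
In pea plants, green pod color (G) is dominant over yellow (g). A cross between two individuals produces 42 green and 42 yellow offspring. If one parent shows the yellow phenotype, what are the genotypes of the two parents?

Observed offspring: 42 green, 42 yellow
The observed ratio simplifies to 1:1. One parent shows yellow, so its genotype must be gg. A 1:1 offspring split requires the other parent to be heterozygous (Gg).
Parent genotypes: gg × Gg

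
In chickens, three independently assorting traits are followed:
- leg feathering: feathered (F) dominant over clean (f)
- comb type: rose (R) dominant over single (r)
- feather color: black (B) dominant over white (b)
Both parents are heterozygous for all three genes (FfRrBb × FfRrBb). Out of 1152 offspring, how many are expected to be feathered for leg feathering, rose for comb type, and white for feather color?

Trihybrid cross: FfRrBb × FfRrBb
Each trait segregates independently with a 3:1 phenotypic ratio, so each gene contributes 3/4 (dominant) or 1/4 (recessive).
Target: feathered (leg feathering), rose (comb type), white (feather color)
Probability = product of independent per-trait probabilities
= 3/4 × 3/4 × 1/4 = 9/64
Expected count = 9/64 × 1152 = 162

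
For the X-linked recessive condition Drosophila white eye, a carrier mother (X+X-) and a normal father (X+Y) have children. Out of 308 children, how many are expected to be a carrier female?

Cross: X+X- × X+Y
Offspring: 1 X+X+, 1 X+Y, 1 X+X-, 1 X-Y
Probability of a carrier female: 1/4
Expected count = 1/4 × 308 = 77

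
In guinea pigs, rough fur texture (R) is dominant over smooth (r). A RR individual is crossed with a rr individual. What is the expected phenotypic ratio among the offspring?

Punnett square for RR × rr:
Offspring genotypes: 4 Rr
rough: 4, smooth: 0
Ratio: all rough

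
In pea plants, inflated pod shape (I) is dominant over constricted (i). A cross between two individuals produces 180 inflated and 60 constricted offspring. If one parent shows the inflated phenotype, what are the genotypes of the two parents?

Observed offspring: 180 inflated, 60 constricted
The observed ratio simplifies to 3:1. Constricted (ii) offspring appear, so each parent must contribute one i allele. The parent stated to show inflated carries I, so it is Ii. The other parent is then either Ii or ii: Ii × ii would give a 1:1 split, whereas Ii × Ii gives 3:1 — matching the data. So both parents are heterozygous (Ii × Ii).
Parent genotypes: Ii × Ii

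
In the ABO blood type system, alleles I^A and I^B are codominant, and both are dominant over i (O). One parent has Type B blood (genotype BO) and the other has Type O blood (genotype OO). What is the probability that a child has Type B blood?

Cross: BO × OO
Possible offspring genotypes: 2 BO, 2 OO
Blood type counts: 2 Type B, 2 Type O
Probability of Type B: 2/4 = 1/2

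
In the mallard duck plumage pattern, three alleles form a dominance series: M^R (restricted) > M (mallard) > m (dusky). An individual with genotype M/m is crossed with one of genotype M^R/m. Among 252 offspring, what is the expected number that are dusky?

Cross: M/m × M^R/m
Allele dominance: M^R > M > m
Offspring genotypes: 1 M^R/M, 1 M/m, 1 M^R/m, 1 m/m
Phenotype counts: 2 restricted, 1 mallard, 1 dusky
dusky: 1 out of 4 → fraction 1/4
Expected count = 1/4 × 252 = 63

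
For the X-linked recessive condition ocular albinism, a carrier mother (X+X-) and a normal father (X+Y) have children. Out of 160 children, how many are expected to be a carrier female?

Cross: X+X- × X+Y
Offspring: 1 X+X+, 1 X+Y, 1 X+X-, 1 X-Y
Probability of a carrier female: 1/4
Expected count = 1/4 × 160 = 40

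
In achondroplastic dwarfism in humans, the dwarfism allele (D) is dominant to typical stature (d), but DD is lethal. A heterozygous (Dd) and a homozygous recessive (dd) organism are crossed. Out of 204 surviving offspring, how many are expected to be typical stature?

Cross: Dd × dd
Punnett square offspring (before lethality): 2 Dd, 2 dd
No DD offspring are produced in this cross.
typical stature: 2 out of 4 → fraction 1/2
Expected count = 1/2 × 204 = 102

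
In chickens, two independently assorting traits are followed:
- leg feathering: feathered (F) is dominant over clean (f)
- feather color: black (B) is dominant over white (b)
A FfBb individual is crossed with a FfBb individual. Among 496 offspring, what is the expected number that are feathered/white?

Dihybrid cross FfBb × FfBb — consider each gene separately:
leg feathering: Ff × Ff → 1 FF, 2 Ff, 1 ff → 3 F_ : 1 ff (out of 4)
feather color: Bb × Bb → 1 BB, 2 Bb, 1 bb → 3 B_ : 1 bb (out of 4)
Combine (counts out of 4 × 4 = 16): feathered/black (F_B_) = 3×3 = 9; feathered/white (F_bb) = 3×1 = 3; clean/black (ffB_) = 1×3 = 3; clean/white (ffbb) = 1×1 = 1
Phenotype counts (out of 16): 9 feathered/black, 3 feathered/white, 3 clean/black, 1 clean/white
feathered/white: 3 out of 16 → fraction 3/16
Expected count = 3/16 × 496 = 93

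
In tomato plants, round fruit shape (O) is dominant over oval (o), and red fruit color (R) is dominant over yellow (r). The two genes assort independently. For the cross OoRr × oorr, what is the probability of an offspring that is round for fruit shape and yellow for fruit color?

Dihybrid cross OoRr × oorr — consider each gene separately:
fruit shape: Oo × oo → 2 Oo, 2 oo → 2 O_ : 2 oo (out of 4)
fruit color: Rr × rr → 2 Rr, 2 rr → 2 R_ : 2 rr (out of 4)
Looking for: round (O_) and yellow (rr)
P(round) = 2/4, P(yellow) = 2/4
P(both) = 2/4 × 2/4 = 4/16 = 1/4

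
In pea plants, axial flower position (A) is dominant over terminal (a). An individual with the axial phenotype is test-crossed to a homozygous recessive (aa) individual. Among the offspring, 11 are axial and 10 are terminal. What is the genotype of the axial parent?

Test cross: ? × aa
Offspring: 11 axial, 10 terminal — approximately 1:1.
A 1:1 ratio in a test cross indicates the unknown parent is heterozygous (Aa).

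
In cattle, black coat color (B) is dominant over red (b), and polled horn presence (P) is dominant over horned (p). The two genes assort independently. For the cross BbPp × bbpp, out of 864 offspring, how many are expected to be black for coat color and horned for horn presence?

Dihybrid cross BbPp × bbpp — consider each gene separately:
coat color: Bb × bb → 2 Bb, 2 bb → 2 B_ : 2 bb (out of 4)
horn presence: Pp × pp → 2 Pp, 2 pp → 2 P_ : 2 pp (out of 4)
Looking for: black (B_) and horned (pp)
P(black) = 2/4, P(horned) = 2/4
P(both) = 2/4 × 2/4 = 4/16 = 1/4
Expected count = 1/4 × 864 = 216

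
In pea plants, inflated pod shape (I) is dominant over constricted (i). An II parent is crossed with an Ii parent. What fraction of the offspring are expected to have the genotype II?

Punnett square for II × Ii:
Offspring genotypes: 2 II, 2 Ii
Total offspring: 4
Count with target: 2
Probability: 2/4 = 1/2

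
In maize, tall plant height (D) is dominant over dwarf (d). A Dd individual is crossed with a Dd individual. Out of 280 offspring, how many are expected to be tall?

Punnett square for Dd × Dd:
Offspring genotypes: 1 DD, 2 Dd, 1 dd
tall: 3, dwarf: 1
tall: 3 out of 4 → fraction 3/4
Expected count = 3/4 × 280 = 210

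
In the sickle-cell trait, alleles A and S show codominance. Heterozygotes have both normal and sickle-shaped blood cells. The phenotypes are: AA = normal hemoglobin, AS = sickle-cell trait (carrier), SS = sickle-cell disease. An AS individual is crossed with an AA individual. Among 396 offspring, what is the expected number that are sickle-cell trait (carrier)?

Punnett square for AS × AA:
Offspring genotypes: 2 AA, 2 AS
Phenotype counts: 2 normal hemoglobin, 2 sickle-cell trait (carrier)
sickle-cell trait (carrier): 2 out of 4 → fraction 1/2
Expected count = 1/2 × 396 = 198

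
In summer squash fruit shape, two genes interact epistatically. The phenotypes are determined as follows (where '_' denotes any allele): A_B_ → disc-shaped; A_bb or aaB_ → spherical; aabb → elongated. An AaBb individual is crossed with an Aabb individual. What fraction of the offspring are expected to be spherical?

Cross: AaBb × Aabb — consider each gene separately:
A gene: Aa × Aa → 1 AA, 2 Aa, 1 aa → 3 A_ : 1 aa (out of 4)
B gene: Bb × bb → 2 Bb, 2 bb → 2 B_ : 2 bb (out of 4)
Genotype classes (out of 4 × 4 = 16): A_B_ = 3×2 = 6; A_bb = 3×2 = 6; aaB_ = 1×2 = 2; aabb = 1×2 = 2
Apply the phenotype rules: A_B_ (6) → disc-shaped; A_bb (6) + aaB_ (2) → spherical; aabb (2) → elongated
Phenotype counts (out of 16): 6 disc-shaped, 8 spherical, 2 elongated
spherical: 8 out of 16
Probability: 8/16 = 1/2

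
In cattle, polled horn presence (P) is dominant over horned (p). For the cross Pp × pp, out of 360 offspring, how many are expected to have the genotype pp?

Punnett square for Pp × pp:
Offspring genotypes: 2 Pp, 2 pp
Total offspring: 4
Count with target: 2
Probability: 2/4 = 1/2
Expected count = 1/2 × 360 = 180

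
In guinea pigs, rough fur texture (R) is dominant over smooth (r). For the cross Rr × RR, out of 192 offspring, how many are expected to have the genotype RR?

Punnett square for Rr × RR:
Offspring genotypes: 2 RR, 2 Rr
Total offspring: 4
Count with target: 2
Probability: 2/4 = 1/2
Expected count = 1/2 × 192 = 96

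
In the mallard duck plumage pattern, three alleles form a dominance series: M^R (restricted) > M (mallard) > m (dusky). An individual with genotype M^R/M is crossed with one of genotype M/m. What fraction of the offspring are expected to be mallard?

Cross: M^R/M × M/m
Allele dominance: M^R > M > m
Offspring genotypes: 1 M^R/M, 1 M^R/m, 1 M/M, 1 M/m
Phenotype counts: 2 restricted, 2 mallard
mallard: 2 out of 4
Probability: 2/4 = 1/2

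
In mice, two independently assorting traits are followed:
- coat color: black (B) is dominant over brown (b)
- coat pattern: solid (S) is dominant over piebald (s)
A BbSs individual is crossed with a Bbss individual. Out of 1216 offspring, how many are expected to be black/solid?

Dihybrid cross BbSs × Bbss — consider each gene separately:
coat color: Bb × Bb → 1 BB, 2 Bb, 1 bb → 3 B_ : 1 bb (out of 4)
coat pattern: Ss × ss → 2 Ss, 2 ss → 2 S_ : 2 ss (out of 4)
Combine (counts out of 4 × 4 = 16): black/solid (B_S_) = 3×2 = 6; black/piebald (B_ss) = 3×2 = 6; brown/solid (bbS_) = 1×2 = 2; brown/piebald (bbss) = 1×2 = 2
Phenotype counts (out of 16): 6 black/solid, 6 black/piebald, 2 brown/solid, 2 brown/piebald
black/solid: 6 out of 16 → fraction 3/8
Expected count = 3/8 × 1216 = 456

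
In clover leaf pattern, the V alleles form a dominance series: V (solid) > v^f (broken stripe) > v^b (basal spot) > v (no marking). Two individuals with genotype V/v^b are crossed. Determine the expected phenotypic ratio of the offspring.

Cross: V/v^b × V/v^b
Allele dominance: V > v^f > v^b > v
Offspring genotypes: 1 V/V, 2 V/v^b, 1 v^b/v^b
Phenotype counts: 3 solid, 1 basal spot
Ratio: 3 solid : 1 basal spot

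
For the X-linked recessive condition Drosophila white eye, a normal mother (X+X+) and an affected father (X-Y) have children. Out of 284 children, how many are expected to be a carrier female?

Cross: X+X+ × X-Y
Offspring: 2 X+X-, 2 X+Y
Probability of a carrier female: 2/4 = 1/2
Expected count = 1/2 × 284 = 142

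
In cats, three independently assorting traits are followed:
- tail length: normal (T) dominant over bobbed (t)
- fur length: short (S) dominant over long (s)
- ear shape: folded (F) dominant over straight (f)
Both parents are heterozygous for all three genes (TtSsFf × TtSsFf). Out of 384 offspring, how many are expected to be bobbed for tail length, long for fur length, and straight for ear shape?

Trihybrid cross: TtSsFf × TtSsFf
Each trait segregates independently with a 3:1 phenotypic ratio, so each gene contributes 3/4 (dominant) or 1/4 (recessive).
Target: bobbed (tail length), long (fur length), straight (ear shape)
Probability = product of independent per-trait probabilities
= 1/4 × 1/4 × 1/4 = 1/64
Expected count = 1/64 × 384 = 6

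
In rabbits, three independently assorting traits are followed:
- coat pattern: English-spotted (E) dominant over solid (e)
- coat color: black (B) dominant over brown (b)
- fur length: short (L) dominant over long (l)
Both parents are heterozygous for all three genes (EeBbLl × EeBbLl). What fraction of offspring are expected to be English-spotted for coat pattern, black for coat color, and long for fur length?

Trihybrid cross: EeBbLl × EeBbLl
Each trait segregates independently with a 3:1 phenotypic ratio, so each gene contributes 3/4 (dominant) or 1/4 (recessive).
Target: English-spotted (coat pattern), black (coat color), long (fur length)
Probability = product of independent per-trait probabilities
= 3/4 × 3/4 × 1/4 = 9/64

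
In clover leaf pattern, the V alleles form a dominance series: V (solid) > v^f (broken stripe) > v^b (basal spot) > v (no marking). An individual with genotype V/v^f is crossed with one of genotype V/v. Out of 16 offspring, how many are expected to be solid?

Cross: V/v^f × V/v
Allele dominance: V > v^f > v^b > v
Offspring genotypes: 1 V/V, 1 V/v, 1 V/v^f, 1 v^f/v
Phenotype counts: 3 solid, 1 broken stripe
solid: 3 out of 4 → fraction 3/4
Expected count = 3/4 × 16 = 12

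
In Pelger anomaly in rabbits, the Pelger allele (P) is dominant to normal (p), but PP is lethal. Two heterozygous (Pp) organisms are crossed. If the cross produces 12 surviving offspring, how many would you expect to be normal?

Cross: Pp × Pp
Punnett square offspring (before lethality): 1 PP, 2 Pp, 1 pp
The PP genotype is lethal (embryos die); surviving offspring: 2 Pp, 1 pp
normal: 1 out of 3 → fraction 1/3
Expected count = 1/3 × 12 = 4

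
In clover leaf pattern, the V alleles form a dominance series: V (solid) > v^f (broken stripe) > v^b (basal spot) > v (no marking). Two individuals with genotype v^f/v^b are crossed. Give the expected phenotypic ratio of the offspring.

Cross: v^f/v^b × v^f/v^b
Allele dominance: V > v^f > v^b > v
Offspring genotypes: 1 v^f/v^f, 2 v^f/v^b, 1 v^b/v^b
Phenotype counts: 3 broken stripe, 1 basal spot
Ratio: 3 broken stripe : 1 basal spot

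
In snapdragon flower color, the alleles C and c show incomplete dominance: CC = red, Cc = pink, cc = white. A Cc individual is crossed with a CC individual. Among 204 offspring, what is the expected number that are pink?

Punnett square for Cc × CC:
Offspring genotypes: 2 CC, 2 Cc
Phenotype counts: 2 red, 2 pink
pink: 2 out of 4 → fraction 1/2
Expected count = 1/2 × 204 = 102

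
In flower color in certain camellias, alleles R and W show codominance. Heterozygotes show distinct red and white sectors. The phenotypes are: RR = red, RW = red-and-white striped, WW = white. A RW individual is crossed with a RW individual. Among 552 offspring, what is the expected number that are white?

Punnett square for RW × RW:
Offspring genotypes: 1 RR, 2 RW, 1 WW
Phenotype counts: 1 red, 2 red-and-white striped, 1 white
white: 1 out of 4 → fraction 1/4
Expected count = 1/4 × 552 = 138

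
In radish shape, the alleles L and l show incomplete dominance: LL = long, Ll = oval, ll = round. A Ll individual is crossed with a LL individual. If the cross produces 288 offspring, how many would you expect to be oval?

Punnett square for Ll × LL:
Offspring genotypes: 2 LL, 2 Ll
Phenotype counts: 2 long, 2 oval
oval: 2 out of 4 → fraction 1/2
Expected count = 1/2 × 288 = 144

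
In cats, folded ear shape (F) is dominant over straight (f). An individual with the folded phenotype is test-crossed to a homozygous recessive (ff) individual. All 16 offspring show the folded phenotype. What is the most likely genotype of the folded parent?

Test cross: ? × ff
All offspring are folded.
If the unknown parent were heterozygous (Ff), about half of 16 offspring would be straight; none are. The unknown parent is most likely homozygous dominant (FF).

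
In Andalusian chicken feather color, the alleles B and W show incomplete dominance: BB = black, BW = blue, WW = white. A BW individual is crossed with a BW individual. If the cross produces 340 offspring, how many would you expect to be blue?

Punnett square for BW × BW:
Offspring genotypes: 1 BB, 2 BW, 1 WW
Phenotype counts: 1 black, 2 blue, 1 white
blue: 2 out of 4 → fraction 1/2
Expected count = 1/2 × 340 = 170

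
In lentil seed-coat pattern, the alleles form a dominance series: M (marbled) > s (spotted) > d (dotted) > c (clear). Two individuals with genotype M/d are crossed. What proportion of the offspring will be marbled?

Cross: M/d × M/d
Allele dominance: M > s > d > c
Offspring genotypes: 1 M/M, 2 M/d, 1 d/d
Phenotype counts: 3 marbled, 1 dotted
marbled: 3 out of 4
Probability: 3/4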